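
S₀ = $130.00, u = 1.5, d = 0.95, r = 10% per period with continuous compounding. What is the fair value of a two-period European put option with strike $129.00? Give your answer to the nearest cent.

$4.93

Risk-neutral probability p = (e^0.1 − 0.95)/(1.5 − 0.95) = 0.1552/0.5500 = 0.2821
Terminal stock prices: S_uu = 292.5, S_ud = 185.2, S_dd = 117.3
Terminal payoffs (K − S): max(-163.5, 0) = 0, max(-56.25, 0) = 0, max(11.67, 0) = 11.67
Node u (S = 195): V_u = e^(−0.1)·[0.2821·0.0000 + 0.7179·0.0000] = 0.0000
Node d (S = 123.5): V_d = e^(−0.1)·[0.2821·0.0000 + 0.7179·11.6750] = 7.5836
Node 0 (S = 130): V_0 = e^(−0.1)·[0.2821·0.0000 + 0.7179·7.5836] = 4.9260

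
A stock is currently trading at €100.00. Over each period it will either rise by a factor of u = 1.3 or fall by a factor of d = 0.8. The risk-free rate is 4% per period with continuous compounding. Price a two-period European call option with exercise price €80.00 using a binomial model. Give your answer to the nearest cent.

Risk-neutral probability p = (e^0.04 − 0.8)/(1.3 − 0.8) = 0.2408/0.5000 = 0.4816
Terminal stock prices: S_uu = 169, S_ud = 104, S_dd = 64
Terminal payoffs (S − K): max(89, 0) = 89, max(24, 0) = 24, max(-16, 0) = 0
Node u (S = 130): V_u = e^(−0.04)·[0.4816·89.0000 + 0.5184·24.0000] = 53.1368
Node d (S = 80): V_d = e^(−0.04)·[0.4816·24.0000 + 0.5184·0.0000] = 11.1057
Node 0 (S = 100): V_0 = e^(−0.04)·[0.4816·53.1368 + 0.5184·11.1057] = 30.1196

€30.12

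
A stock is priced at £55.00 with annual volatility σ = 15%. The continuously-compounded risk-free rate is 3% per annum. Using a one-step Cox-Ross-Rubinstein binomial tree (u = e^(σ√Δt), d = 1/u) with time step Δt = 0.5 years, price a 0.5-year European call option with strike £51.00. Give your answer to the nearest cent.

CRR parameters: u = e^(σ√Δt) = e^(0.15·√0.5) = 1.1119, d = 1/u = 0.8994
Per-period rate: rΔt = 0.03·0.5 = 0.015, so R = e^0.015 = 1.0151
Risk-neutral probability p = (e^0.015 − 0.8994)/(1.1119 − 0.8994) = 0.1157/0.2125 = 0.5446
Terminal stock prices: S_u = 61.15, S_d = 49.47
Terminal payoffs (S − K): max(10.15, 0) = 10.15, max(-1.535, 0) = 0
Node 0 (S = 55): V_0 = e^(−0.015)·[0.5446·10.1542 + 0.4554·0.0000] = 5.4479

£5.45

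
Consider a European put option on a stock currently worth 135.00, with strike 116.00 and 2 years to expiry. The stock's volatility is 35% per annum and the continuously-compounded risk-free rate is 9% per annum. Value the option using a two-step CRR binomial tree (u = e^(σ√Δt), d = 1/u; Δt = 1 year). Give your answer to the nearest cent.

8.46

CRR parameters: u = e^(σ√Δt) = e^(0.35·√1) = 1.4191, d = 1/u = 0.7047
Per-period rate: rΔt = 0.09·1 = 0.09, so R = e^0.09 = 1.0942
Risk-neutral probability p = (e^0.09 − 0.7047)/(1.4191 − 0.7047) = 0.3895/0.7144 = 0.5452
Terminal stock prices: S_uu = 271.9, S_ud = 135, S_dd = 67.04
Terminal payoffs (K − S): max(-155.9, 0) = 0, max(-19, 0) = 0, max(48.96, 0) = 48.96
Node u (S = 191.6): V_u = e^(−0.09)·[0.5452·0.0000 + 0.4548·0.0000] = 0.0000
Node d (S = 95.13): V_d = e^(−0.09)·[0.5452·0.0000 + 0.4548·48.9610] = 20.3505
Node 0 (S = 135): V_0 = e^(−0.09)·[0.5452·0.0000 + 0.4548·20.3505] = 8.4586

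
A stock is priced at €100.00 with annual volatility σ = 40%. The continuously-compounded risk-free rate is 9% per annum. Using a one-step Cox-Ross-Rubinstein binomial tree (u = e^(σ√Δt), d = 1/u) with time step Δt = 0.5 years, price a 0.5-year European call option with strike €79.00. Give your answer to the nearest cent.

CRR parameters: u = e^(σ√Δt) = e^(0.4·√0.5) = 1.3269, d = 1/u = 0.7536
Per-period rate: rΔt = 0.09·0.5 = 0.045, so R = e^0.045 = 1.0460
Risk-neutral probability p = (e^0.045 − 0.7536)/(1.3269 − 0.7536) = 0.2924/0.5733 = 0.5100
Terminal stock prices: S_u = 132.7, S_d = 75.36
Terminal payoffs (S − K): max(53.69, 0) = 53.69, max(-3.636, 0) = 0
Node 0 (S = 100): V_0 = e^(−0.045)·[0.5100·53.6896 + 0.4900·0.0000] = 26.1794

€26.18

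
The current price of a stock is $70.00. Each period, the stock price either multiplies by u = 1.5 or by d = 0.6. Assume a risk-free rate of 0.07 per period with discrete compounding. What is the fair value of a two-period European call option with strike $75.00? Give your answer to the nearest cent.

Risk-neutral probability p = (1 + 0.07 − 0.6)/(1.5 − 0.6) = 0.4700/0.9000 = 0.5222
Terminal stock prices: S_uu = 157.5, S_ud = 63, S_dd = 25.2
Terminal payoffs (S − K): max(82.5, 0) = 82.5, max(-12, 0) = 0, max(-49.8, 0) = 0
Node u (S = 105): V_u = 1/1.07·[0.5222·82.5000 + 0.4778·0.0000] = 40.2648
Node d (S = 42): V_d = 1/1.07·[0.5222·0.0000 + 0.4778·0.0000] = 0.0000
Node 0 (S = 70): V_0 = 1/1.07·[0.5222·40.2648 + 0.4778·0.0000] = 19.6516

$19.65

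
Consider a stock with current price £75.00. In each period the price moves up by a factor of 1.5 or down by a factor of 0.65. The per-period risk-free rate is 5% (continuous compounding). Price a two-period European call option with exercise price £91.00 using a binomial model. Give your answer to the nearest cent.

£15.68

Risk-neutral probability p = (e^0.05 − 0.65)/(1.5 − 0.65) = 0.4013/0.8500 = 0.4721
Terminal stock prices: S_uu = 168.8, S_ud = 73.12, S_dd = 31.69
Terminal payoffs (S − K): max(77.75, 0) = 77.75, max(-17.88, 0) = 0, max(-59.31, 0) = 0
Node u (S = 112.5): V_u = e^(−0.05)·[0.4721·77.7500 + 0.5279·0.0000] = 34.9144
Node d (S = 48.75): V_d = e^(−0.05)·[0.4721·0.0000 + 0.5279·0.0000] = 0.0000
Node 0 (S = 75): V_0 = e^(−0.05)·[0.4721·34.9144 + 0.5279·0.0000] = 15.6787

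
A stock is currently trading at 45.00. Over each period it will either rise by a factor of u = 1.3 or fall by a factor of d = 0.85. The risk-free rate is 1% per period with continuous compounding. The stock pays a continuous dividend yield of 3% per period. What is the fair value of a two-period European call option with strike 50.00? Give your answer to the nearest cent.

2.14

Per-period risk-free factor R = e^0.01 = 1.0101; dividend-adjusted growth = e^(0.01−0.03) = 0.9802.
Risk-neutral probability p = (0.9802 − 0.85)/(1.3 − 0.85) = 0.1302/0.4500 = 0.2893
Terminal stock prices: S_uu = 76.05, S_ud = 49.73, S_dd = 32.51
Terminal payoffs (S − K): max(26.05, 0) = 26.05, max(-0.275, 0) = 0, max(-17.49, 0) = 0
Node u (S = 58.5): V_u = e^(−0.01)·[0.2893·26.0500 + 0.7107·0.0000] = 7.4621
Node d (S = 38.25): V_d = e^(−0.01)·[0.2893·0.0000 + 0.7107·0.0000] = 0.0000
Node 0 (S = 45): V_0 = e^(−0.01)·[0.2893·7.4621 + 0.7107·0.0000] = 2.1375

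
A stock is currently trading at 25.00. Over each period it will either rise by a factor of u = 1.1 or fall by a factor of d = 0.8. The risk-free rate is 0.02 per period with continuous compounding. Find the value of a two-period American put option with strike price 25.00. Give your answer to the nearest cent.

1.87

Risk-neutral probability p = (e^0.02 − 0.8)/(1.1 − 0.8) = 0.2202/0.3000 = 0.7340
Terminal stock prices: S_uu = 30.25, S_ud = 22, S_dd = 16
Terminal payoffs (K − S): max(-5.25, 0) = 0, max(3, 0) = 3, max(9, 0) = 9
Node u (S = 27.5): continuation = e^(−0.02)·[0.7340·0.0000 + 0.2660·3.0000] = 0.7822; exercise value = 0.0000 ≤ continuation, so V_u = 0.7822
Node d (S = 20): continuation = e^(−0.02)·[0.7340·3.0000 + 0.2660·9.0000] = 4.5050; exercise value = 5.0000 > continuation, so V_d = 5.0000 (exercise)
Node 0 (S = 25): continuation = e^(−0.02)·[0.7340·0.7822 + 0.2660·5.0000] = 1.8664; exercise value = 0.0000 ≤ continuation, so V_0 = 1.8664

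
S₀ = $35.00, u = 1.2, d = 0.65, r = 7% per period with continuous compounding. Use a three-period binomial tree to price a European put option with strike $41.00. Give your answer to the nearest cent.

$5.39

Risk-neutral probability p = (e^0.07 − 0.65)/(1.2 − 0.65) = 0.4225/0.5500 = 0.7682
Terminal stock prices: S_uuu = 60.48, S_uud = 32.76, S_udd = 17.75, S_ddd = 9.612
Terminal payoffs (K − S): max(-19.48, 0) = 0, max(8.24, 0) = 8.24, max(23.25, 0) = 23.25, max(31.39, 0) = 31.39
Node uu (S = 50.4): V_uu = e^(−0.07)·[0.7682·0.0000 + 0.2318·8.2400] = 1.7809
Node ud (S = 27.3): V_ud = e^(−0.07)·[0.7682·8.2400 + 0.2318·23.2550] = 10.9281
Node dd (S = 14.79): V_dd = e^(−0.07)·[0.7682·23.2550 + 0.2318·31.3881] = 23.4406
Node u (S = 42): V_u = e^(−0.07)·[0.7682·1.7809 + 0.2318·10.9281] = 3.6375
Node d (S = 22.75): V_d = e^(−0.07)·[0.7682·10.9281 + 0.2318·23.4406] = 12.8937
Node 0 (S = 35): V_0 = e^(−0.07)·[0.7682·3.6375 + 0.2318·12.8937] = 5.3922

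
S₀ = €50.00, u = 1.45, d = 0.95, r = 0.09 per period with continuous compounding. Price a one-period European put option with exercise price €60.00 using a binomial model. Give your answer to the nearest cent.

Risk-neutral probability p = (e^0.09 − 0.95)/(1.45 − 0.95) = 0.1442/0.5000 = 0.2883
Terminal stock prices: S_u = 72.5, S_d = 47.5
Terminal payoffs (K − S): max(-12.5, 0) = 0, max(12.5, 0) = 12.5
Node 0 (S = 50): V_0 = e^(−0.09)·[0.2883·0.0000 + 0.7117·12.5000] = 8.1300

€8.13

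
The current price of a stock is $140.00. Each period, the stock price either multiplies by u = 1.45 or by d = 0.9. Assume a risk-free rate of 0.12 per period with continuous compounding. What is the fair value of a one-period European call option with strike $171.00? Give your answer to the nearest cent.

Risk-neutral probability p = (e^0.12 − 0.9)/(1.45 − 0.9) = 0.2275/0.5500 = 0.4136
Terminal stock prices: S_u = 203, S_d = 126
Terminal payoffs (S − K): max(32, 0) = 32, max(-45, 0) = 0
Node 0 (S = 140): V_0 = e^(−0.12)·[0.4136·32.0000 + 0.5864·0.0000] = 11.7394

$11.74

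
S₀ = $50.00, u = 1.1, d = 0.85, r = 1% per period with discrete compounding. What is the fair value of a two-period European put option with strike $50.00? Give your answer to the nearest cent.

$3.23

Risk-neutral probability p = (1 + 0.01 − 0.85)/(1.1 − 0.85) = 0.1600/0.2500 = 0.6400
Terminal stock prices: S_uu = 60.5, S_ud = 46.75, S_dd = 36.12
Terminal payoffs (K − S): max(-10.5, 0) = 0, max(3.25, 0) = 3.25, max(13.88, 0) = 13.88
Node u (S = 55): V_u = 1/1.01·[0.6400·0.0000 + 0.3600·3.2500] = 1.1584
Node d (S = 42.5): V_d = 1/1.01·[0.6400·3.2500 + 0.3600·13.8750] = 7.0050
Node 0 (S = 50): V_0 = 1/1.01·[0.6400·1.1584 + 0.3600·7.0050] = 3.2309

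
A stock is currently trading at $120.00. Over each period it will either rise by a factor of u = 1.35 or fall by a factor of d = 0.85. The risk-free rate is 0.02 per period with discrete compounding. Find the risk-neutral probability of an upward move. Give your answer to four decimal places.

p = 0.3400

Risk-neutral probability p = (1 + 0.02 − 0.85)/(1.35 − 0.85) = 0.1700/0.5000 = 0.3400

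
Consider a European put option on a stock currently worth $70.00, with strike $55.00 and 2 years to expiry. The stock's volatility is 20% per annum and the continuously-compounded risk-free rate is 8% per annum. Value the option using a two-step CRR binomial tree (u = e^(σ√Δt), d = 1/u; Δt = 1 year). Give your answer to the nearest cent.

$0.81

CRR parameters: u = e^(σ√Δt) = e^(0.2·√1) = 1.2214, d = 1/u = 0.8187
Per-period rate: rΔt = 0.08·1 = 0.08, so R = e^0.08 = 1.0833
Risk-neutral probability p = (e^0.08 − 0.8187)/(1.2214 − 0.8187) = 0.2646/0.4027 = 0.6570
Terminal stock prices: S_uu = 104.4, S_ud = 70, S_dd = 46.92
Terminal payoffs (K − S): max(-49.43, 0) = 0, max(-15, 0) = 0, max(8.078, 0) = 8.078
Node u (S = 85.5): V_u = e^(−0.08)·[0.6570·0.0000 + 0.3430·0.0000] = 0.0000
Node d (S = 57.31): V_d = e^(−0.08)·[0.6570·0.0000 + 0.3430·8.0776] = 2.5576
Node 0 (S = 70): V_0 = e^(−0.08)·[0.6570·0.0000 + 0.3430·2.5576] = 0.8098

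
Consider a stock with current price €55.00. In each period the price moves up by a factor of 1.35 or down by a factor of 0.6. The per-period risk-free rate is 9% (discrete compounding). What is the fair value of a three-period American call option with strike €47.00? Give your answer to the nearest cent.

Risk-neutral probability p = (1 + 0.09 − 0.6)/(1.35 − 0.6) = 0.4900/0.7500 = 0.6533
Terminal stock prices: S_uuu = 135.3, S_uud = 60.14, S_udd = 26.73, S_ddd = 11.88
Terminal payoffs (S − K): max(88.32, 0) = 88.32, max(13.14, 0) = 13.14, max(-20.27, 0) = 0, max(-35.12, 0) = 0
Node uu (S = 100.2): continuation = 1/1.09·[0.6533·88.3206 + 0.3467·13.1425] = 57.1182; exercise value = 53.2375 ≤ continuation, so V_uu = 57.1182
Node ud (S = 44.55): continuation = 1/1.09·[0.6533·13.1425 + 0.3467·0.0000] = 7.8775; exercise value = 0.0000 ≤ continuation, so V_ud = 7.8775
Node dd (S = 19.8): continuation = 1/1.09·[0.6533·0.0000 + 0.3467·0.0000] = 0.0000; exercise value = 0.0000 ≤ continuation, so V_dd = 0.0000
Node u (S = 74.25): continuation = 1/1.09·[0.6533·57.1182 + 0.3467·7.8775] = 36.7414; exercise value = 27.2500 ≤ continuation, so V_u = 36.7414
Node d (S = 33): continuation = 1/1.09·[0.6533·7.8775 + 0.3467·0.0000] = 4.7217; exercise value = 0.0000 ≤ continuation, so V_d = 4.7217
Node 0 (S = 55): continuation = 1/1.09·[0.6533·36.7414 + 0.3467·4.7217] = 23.5240; exercise value = 8.0000 ≤ continuation, so V_0 = 23.5240

€23.52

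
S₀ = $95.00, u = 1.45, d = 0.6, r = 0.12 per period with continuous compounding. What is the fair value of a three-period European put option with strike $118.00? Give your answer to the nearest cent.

$16.51

Risk-neutral probability p = (e^0.12 − 0.6)/(1.45 − 0.6) = 0.5275/0.8500 = 0.6206
Terminal stock prices: S_uuu = 289.6, S_uud = 119.8, S_udd = 49.59, S_ddd = 20.52
Terminal payoffs (K − S): max(-171.6, 0) = 0, max(-1.843, 0) = 0, max(68.41, 0) = 68.41, max(97.48, 0) = 97.48
Node uu (S = 199.7): V_uu = e^(−0.12)·[0.6206·0.0000 + 0.3794·0.0000] = 0.0000
Node ud (S = 82.65): V_ud = e^(−0.12)·[0.6206·0.0000 + 0.3794·68.4100] = 23.0207
Node dd (S = 34.2): V_dd = e^(−0.12)·[0.6206·68.4100 + 0.3794·97.4800] = 70.4566
Node u (S = 137.8): V_u = e^(−0.12)·[0.6206·0.0000 + 0.3794·23.0207] = 7.7467
Node d (S = 57): V_d = e^(−0.12)·[0.6206·23.0207 + 0.3794·70.4566] = 36.3803
Node 0 (S = 95): V_0 = e^(−0.12)·[0.6206·7.7467 + 0.3794·36.3803] = 16.5063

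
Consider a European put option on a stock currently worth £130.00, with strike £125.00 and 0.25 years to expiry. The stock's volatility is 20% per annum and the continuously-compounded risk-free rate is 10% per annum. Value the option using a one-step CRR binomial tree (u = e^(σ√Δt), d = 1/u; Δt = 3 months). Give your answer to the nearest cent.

£2.87

CRR parameters: u = e^(σ√Δt) = e^(0.2·√0.25) = 1.1052, d = 1/u = 0.9048
Per-period rate: rΔt = 0.1·0.25 = 0.025, so R = e^0.025 = 1.0253
Risk-neutral probability p = (e^0.025 − 0.9048)/(1.1052 − 0.9048) = 0.1205/0.2003 = 0.6014
Terminal stock prices: S_u = 143.7, S_d = 117.6
Terminal payoffs (K − S): max(-18.67, 0) = 0, max(7.371, 0) = 7.371
Node 0 (S = 130): V_0 = e^(−0.025)·[0.6014·0.0000 + 0.3986·7.3711] = 2.8657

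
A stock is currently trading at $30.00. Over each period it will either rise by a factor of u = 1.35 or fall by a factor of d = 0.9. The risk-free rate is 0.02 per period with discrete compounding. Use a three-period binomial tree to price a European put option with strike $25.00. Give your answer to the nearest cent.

Risk-neutral probability p = (1 + 0.02 − 0.9)/(1.35 − 0.9) = 0.1200/0.4500 = 0.2667
Terminal stock prices: S_uuu = 73.81, S_uud = 49.21, S_udd = 32.8, S_ddd = 21.87
Terminal payoffs (K − S): max(-48.81, 0) = 0, max(-24.21, 0) = 0, max(-7.805, 0) = 0, max(3.13, 0) = 3.13
Node uu (S = 54.68): V_uu = 1/1.02·[0.2667·0.0000 + 0.7333·0.0000] = 0.0000
Node ud (S = 36.45): V_ud = 1/1.02·[0.2667·0.0000 + 0.7333·0.0000] = 0.0000
Node dd (S = 24.3): V_dd = 1/1.02·[0.2667·0.0000 + 0.7333·3.1300] = 2.2503
Node u (S = 40.5): V_u = 1/1.02·[0.2667·0.0000 + 0.7333·0.0000] = 0.0000
Node d (S = 27): V_d = 1/1.02·[0.2667·0.0000 + 0.7333·2.2503] = 1.6179
Node 0 (S = 30): V_0 = 1/1.02·[0.2667·0.0000 + 0.7333·1.6179] = 1.1632

$1.16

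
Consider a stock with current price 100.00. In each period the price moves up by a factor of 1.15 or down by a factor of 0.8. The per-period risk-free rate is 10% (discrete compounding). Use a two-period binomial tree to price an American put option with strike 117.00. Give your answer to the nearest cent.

Risk-neutral probability p = (1 + 0.1 − 0.8)/(1.15 − 0.8) = 0.3000/0.3500 = 0.8571
Terminal stock prices: S_uu = 132.2, S_ud = 92, S_dd = 64
Terminal payoffs (K − S): max(-15.25, 0) = 0, max(25, 0) = 25, max(53, 0) = 53
Node u (S = 115): continuation = 1/1.1·[0.8571·0.0000 + 0.1429·25.0000] = 3.2468; exercise value = 2.0000 ≤ continuation, so V_u = 3.2468
Node d (S = 80): continuation = 1/1.1·[0.8571·25.0000 + 0.1429·53.0000] = 26.3636; exercise value = 37.0000 > continuation, so V_d = 37.0000 (exercise)
Node 0 (S = 100): continuation = 1/1.1·[0.8571·3.2468 + 0.1429·37.0000] = 7.3351; exercise value = 17.0000 > continuation, so V_0 = 17.0000 (exercise)

17.00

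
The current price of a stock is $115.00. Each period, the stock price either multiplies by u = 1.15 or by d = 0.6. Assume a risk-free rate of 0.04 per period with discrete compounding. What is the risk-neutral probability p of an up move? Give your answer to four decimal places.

Risk-neutral probability p = (1 + 0.04 − 0.6)/(1.15 − 0.6) = 0.4400/0.5500 = 0.8000

p = 0.8000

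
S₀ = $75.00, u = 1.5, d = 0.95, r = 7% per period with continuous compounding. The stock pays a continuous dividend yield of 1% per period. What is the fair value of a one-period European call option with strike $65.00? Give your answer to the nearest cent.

Per-period risk-free factor R = e^0.07 = 1.0725; dividend-adjusted growth = e^(0.07−0.01) = 1.0618.
Risk-neutral probability p = (1.0618 − 0.95)/(1.5 − 0.95) = 0.1118/0.5500 = 0.2033
Terminal stock prices: S_u = 112.5, S_d = 71.25
Terminal payoffs (S − K): max(47.5, 0) = 47.5, max(6.25, 0) = 6.25
Node 0 (S = 75): V_0 = e^(−0.07)·[0.2033·47.5000 + 0.7967·6.2500] = 13.6481

$13.65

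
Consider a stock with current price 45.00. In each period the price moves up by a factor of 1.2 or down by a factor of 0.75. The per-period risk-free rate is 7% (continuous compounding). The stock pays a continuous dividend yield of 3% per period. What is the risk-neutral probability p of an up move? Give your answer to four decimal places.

Per-period risk-free factor R = e^0.07 = 1.0725; dividend-adjusted growth = e^(0.07−0.03) = 1.0408.
Risk-neutral probability p = (1.0408 − 0.75)/(1.2 − 0.75) = 0.2908/0.4500 = 0.6462

p = 0.6462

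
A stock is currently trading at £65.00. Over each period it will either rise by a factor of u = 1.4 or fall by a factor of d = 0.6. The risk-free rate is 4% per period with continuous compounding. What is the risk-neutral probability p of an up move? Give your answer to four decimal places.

p = 0.5510

Risk-neutral probability p = (e^0.04 − 0.6)/(1.4 − 0.6) = 0.4408/0.8000 = 0.5510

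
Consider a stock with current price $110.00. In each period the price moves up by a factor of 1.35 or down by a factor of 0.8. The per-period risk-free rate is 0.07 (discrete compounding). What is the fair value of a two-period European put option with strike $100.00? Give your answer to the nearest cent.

$6.70

Risk-neutral probability p = (1 + 0.07 − 0.8)/(1.35 − 0.8) = 0.2700/0.5500 = 0.4909
Terminal stock prices: S_uu = 200.5, S_ud = 118.8, S_dd = 70.4
Terminal payoffs (K − S): max(-100.5, 0) = 0, max(-18.8, 0) = 0, max(29.6, 0) = 29.6
Node u (S = 148.5): V_u = 1/1.07·[0.4909·0.0000 + 0.5091·0.0000] = 0.0000
Node d (S = 88): V_d = 1/1.07·[0.4909·0.0000 + 0.5091·29.6000] = 14.0833
Node 0 (S = 110): V_0 = 1/1.07·[0.4909·0.0000 + 0.5091·14.0833] = 6.7006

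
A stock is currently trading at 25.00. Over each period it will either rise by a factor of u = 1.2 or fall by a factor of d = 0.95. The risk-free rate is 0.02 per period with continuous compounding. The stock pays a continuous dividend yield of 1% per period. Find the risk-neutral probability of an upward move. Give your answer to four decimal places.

Per-period risk-free factor R = e^0.02 = 1.0202; dividend-adjusted growth = e^(0.02−0.01) = 1.0101.
Risk-neutral probability p = (1.0101 − 0.95)/(1.2 − 0.95) = 0.0601/0.2500 = 0.2402

p = 0.2402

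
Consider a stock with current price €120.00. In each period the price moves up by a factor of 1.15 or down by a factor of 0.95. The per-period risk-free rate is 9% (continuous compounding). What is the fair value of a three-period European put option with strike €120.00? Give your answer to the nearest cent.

€0.28

Risk-neutral probability p = (e^0.09 − 0.95)/(1.15 − 0.95) = 0.1442/0.2000 = 0.7209
Terminal stock prices: S_uuu = 182.5, S_uud = 150.8, S_udd = 124.5, S_ddd = 102.9
Terminal payoffs (K − S): max(-62.5, 0) = 0, max(-30.76, 0) = 0, max(-4.545, 0) = 0, max(17.12, 0) = 17.12
Node uu (S = 158.7): V_uu = e^(−0.09)·[0.7209·0.0000 + 0.2791·0.0000] = 0.0000
Node ud (S = 131.1): V_ud = e^(−0.09)·[0.7209·0.0000 + 0.2791·0.0000] = 0.0000
Node dd (S = 108.3): V_dd = e^(−0.09)·[0.7209·0.0000 + 0.2791·17.1150] = 4.3661
Node u (S = 138): V_u = e^(−0.09)·[0.7209·0.0000 + 0.2791·0.0000] = 0.0000
Node d (S = 114): V_d = e^(−0.09)·[0.7209·0.0000 + 0.2791·4.3661] = 1.1138
Node 0 (S = 120): V_0 = e^(−0.09)·[0.7209·0.0000 + 0.2791·1.1138] = 0.2841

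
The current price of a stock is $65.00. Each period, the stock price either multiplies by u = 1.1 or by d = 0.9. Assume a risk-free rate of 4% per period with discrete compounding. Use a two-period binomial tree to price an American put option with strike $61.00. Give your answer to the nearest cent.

Risk-neutral probability p = (1 + 0.04 − 0.9)/(1.1 − 0.9) = 0.1400/0.2000 = 0.7000
Terminal stock prices: S_uu = 78.65, S_ud = 64.35, S_dd = 52.65
Terminal payoffs (K − S): max(-17.65, 0) = 0, max(-3.35, 0) = 0, max(8.35, 0) = 8.35
Node u (S = 71.5): continuation = 1/1.04·[0.7000·0.0000 + 0.3000·0.0000] = 0.0000; exercise value = 0.0000 ≤ continuation, so V_u = 0.0000
Node d (S = 58.5): continuation = 1/1.04·[0.7000·0.0000 + 0.3000·8.3500] = 2.4087; exercise value = 2.5000 > continuation, so V_d = 2.5000 (exercise)
Node 0 (S = 65): continuation = 1/1.04·[0.7000·0.0000 + 0.3000·2.5000] = 0.7212; exercise value = 0.0000 ≤ continuation, so V_0 = 0.7212

$0.72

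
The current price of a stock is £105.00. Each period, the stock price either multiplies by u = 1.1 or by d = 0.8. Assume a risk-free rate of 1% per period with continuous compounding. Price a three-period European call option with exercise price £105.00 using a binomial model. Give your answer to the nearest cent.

£11.58

Risk-neutral probability p = (e^0.01 − 0.8)/(1.1 − 0.8) = 0.2101/0.3000 = 0.7002
Terminal stock prices: S_uuu = 139.8, S_uud = 101.6, S_udd = 73.92, S_ddd = 53.76
Terminal payoffs (S − K): max(34.76, 0) = 34.76, max(-3.36, 0) = 0, max(-31.08, 0) = 0, max(-51.24, 0) = 0
Node uu (S = 127.1): V_uu = e^(−0.01)·[0.7002·34.7550 + 0.2998·0.0000] = 24.0922
Node ud (S = 92.4): V_ud = e^(−0.01)·[0.7002·0.0000 + 0.2998·0.0000] = 0.0000
Node dd (S = 67.2): V_dd = e^(−0.01)·[0.7002·0.0000 + 0.2998·0.0000] = 0.0000
Node u (S = 115.5): V_u = e^(−0.01)·[0.7002·24.0922 + 0.2998·0.0000] = 16.7007
Node d (S = 84): V_d = e^(−0.01)·[0.7002·0.0000 + 0.2998·0.0000] = 0.0000
Node 0 (S = 105): V_0 = e^(−0.01)·[0.7002·16.7007 + 0.2998·0.0000] = 11.5769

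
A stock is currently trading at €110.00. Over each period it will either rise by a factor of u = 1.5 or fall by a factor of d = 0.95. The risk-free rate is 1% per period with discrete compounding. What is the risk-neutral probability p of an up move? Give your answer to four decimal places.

p = 0.1091

Risk-neutral probability p = (1 + 0.01 − 0.95)/(1.5 − 0.95) = 0.0600/0.5500 = 0.1091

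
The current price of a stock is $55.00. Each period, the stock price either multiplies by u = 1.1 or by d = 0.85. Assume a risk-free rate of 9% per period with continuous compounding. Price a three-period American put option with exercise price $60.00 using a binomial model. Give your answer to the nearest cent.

$5.00

Risk-neutral probability p = (e^0.09 − 0.85)/(1.1 − 0.85) = 0.2442/0.2500 = 0.9767
Terminal stock prices: S_uuu = 73.21, S_uud = 56.57, S_udd = 43.71, S_ddd = 33.78
Terminal payoffs (K − S): max(-13.21, 0) = 0, max(3.432, 0) = 3.432, max(16.29, 0) = 16.29, max(26.22, 0) = 26.22
Node uu (S = 66.55): continuation = e^(−0.09)·[0.9767·0.0000 + 0.0233·3.4325] = 0.0731; exercise value = 0.0000 ≤ continuation, so V_uu = 0.0731
Node ud (S = 51.43): continuation = e^(−0.09)·[0.9767·3.4325 + 0.0233·16.2888] = 3.4109; exercise value = 8.5750 > continuation, so V_ud = 8.5750 (exercise)
Node dd (S = 39.74): continuation = e^(−0.09)·[0.9767·16.2888 + 0.0233·26.2231] = 15.0984; exercise value = 20.2625 > continuation, so V_dd = 20.2625 (exercise)
Node u (S = 60.5): continuation = e^(−0.09)·[0.9767·0.0731 + 0.0233·8.5750] = 0.2479; exercise value = 0.0000 ≤ continuation, so V_u = 0.2479
Node d (S = 46.75): continuation = e^(−0.09)·[0.9767·8.5750 + 0.0233·20.2625] = 8.0859; exercise value = 13.2500 > continuation, so V_d = 13.2500 (exercise)
Node 0 (S = 55): continuation = e^(−0.09)·[0.9767·0.2479 + 0.0233·13.2500] = 0.5035; exercise value = 5.0000 > continuation, so V_0 = 5.0000 (exercise)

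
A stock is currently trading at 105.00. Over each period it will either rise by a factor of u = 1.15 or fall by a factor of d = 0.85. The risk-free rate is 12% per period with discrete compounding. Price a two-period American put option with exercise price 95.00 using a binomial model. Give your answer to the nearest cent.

0.51

Risk-neutral probability p = (1 + 0.12 − 0.85)/(1.15 − 0.85) = 0.2700/0.3000 = 0.9000
Terminal stock prices: S_uu = 138.9, S_ud = 102.6, S_dd = 75.86
Terminal payoffs (K − S): max(-43.86, 0) = 0, max(-7.637, 0) = 0, max(19.14, 0) = 19.14
Node u (S = 120.7): continuation = 1/1.12·[0.9000·0.0000 + 0.1000·0.0000] = 0.0000; exercise value = 0.0000 ≤ continuation, so V_u = 0.0000
Node d (S = 89.25): continuation = 1/1.12·[0.9000·0.0000 + 0.1000·19.1375] = 1.7087; exercise value = 5.7500 > continuation, so V_d = 5.7500 (exercise)
Node 0 (S = 105): continuation = 1/1.12·[0.9000·0.0000 + 0.1000·5.7500] = 0.5134; exercise value = 0.0000 ≤ continuation, so V_0 = 0.5134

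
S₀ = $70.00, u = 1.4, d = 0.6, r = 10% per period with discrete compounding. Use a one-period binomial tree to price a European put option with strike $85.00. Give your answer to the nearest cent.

Risk-neutral probability p = (1 + 0.1 − 0.6)/(1.4 − 0.6) = 0.5000/0.8000 = 0.6250
Terminal stock prices: S_u = 98, S_d = 42
Terminal payoffs (K − S): max(-13, 0) = 0, max(43, 0) = 43
Node 0 (S = 70): V_0 = 1/1.1·[0.6250·0.0000 + 0.3750·43.0000] = 14.6591

$14.66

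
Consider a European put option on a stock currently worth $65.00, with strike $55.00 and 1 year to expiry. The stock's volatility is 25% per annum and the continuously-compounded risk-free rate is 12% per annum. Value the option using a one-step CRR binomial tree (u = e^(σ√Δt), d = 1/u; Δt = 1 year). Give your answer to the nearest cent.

CRR parameters: u = e^(σ√Δt) = e^(0.25·√1) = 1.2840, d = 1/u = 0.7788
Per-period rate: rΔt = 0.12·1 = 0.12, so R = e^0.12 = 1.1275
Risk-neutral probability p = (e^0.12 − 0.7788)/(1.2840 − 0.7788) = 0.3487/0.5052 = 0.6902
Terminal stock prices: S_u = 83.46, S_d = 50.62
Terminal payoffs (K − S): max(-28.46, 0) = 0, max(4.378, 0) = 4.378
Node 0 (S = 65): V_0 = e^(−0.12)·[0.6902·0.0000 + 0.3098·4.3779] = 1.2030

$1.20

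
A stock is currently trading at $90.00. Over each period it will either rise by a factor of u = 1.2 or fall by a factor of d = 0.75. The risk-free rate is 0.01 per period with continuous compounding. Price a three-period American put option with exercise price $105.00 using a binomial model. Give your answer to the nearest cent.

$22.48

Risk-neutral probability p = (e^0.01 − 0.75)/(1.2 − 0.75) = 0.2601/0.4500 = 0.5779
Terminal stock prices: S_uuu = 155.5, S_uud = 97.2, S_udd = 60.75, S_ddd = 37.97
Terminal payoffs (K − S): max(-50.52, 0) = 0, max(7.8, 0) = 7.8, max(44.25, 0) = 44.25, max(67.03, 0) = 67.03
Node uu (S = 129.6): continuation = e^(−0.01)·[0.5779·0.0000 + 0.4221·7.8000] = 3.2597; exercise value = 0.0000 ≤ continuation, so V_uu = 3.2597
Node ud (S = 81): continuation = e^(−0.01)·[0.5779·7.8000 + 0.4221·44.2500] = 22.9552; exercise value = 24.0000 > continuation, so V_ud = 24.0000 (exercise)
Node dd (S = 50.62): continuation = e^(−0.01)·[0.5779·44.2500 + 0.4221·67.0312] = 53.3302; exercise value = 54.3750 > continuation, so V_dd = 54.3750 (exercise)
Node u (S = 108): continuation = e^(−0.01)·[0.5779·3.2597 + 0.4221·24.0000] = 11.8949; exercise value = 0.0000 ≤ continuation, so V_u = 11.8949
Node d (S = 67.5): continuation = e^(−0.01)·[0.5779·24.0000 + 0.4221·54.3750] = 36.4552; exercise value = 37.5000 > continuation, so V_d = 37.5000 (exercise)
Node 0 (S = 90): continuation = e^(−0.01)·[0.5779·11.8949 + 0.4221·37.5000] = 22.4772; exercise value = 15.0000 ≤ continuation, so V_0 = 22.4772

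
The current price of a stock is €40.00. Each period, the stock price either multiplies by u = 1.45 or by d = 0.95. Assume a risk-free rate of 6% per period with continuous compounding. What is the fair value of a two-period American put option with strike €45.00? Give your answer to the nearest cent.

Risk-neutral probability p = (e^0.06 − 0.95)/(1.45 − 0.95) = 0.1118/0.5000 = 0.2237
Terminal stock prices: S_uu = 84.1, S_ud = 55.1, S_dd = 36.1
Terminal payoffs (K − S): max(-39.1, 0) = 0, max(-10.1, 0) = 0, max(8.9, 0) = 8.9
Node u (S = 58): continuation = e^(−0.06)·[0.2237·0.0000 + 0.7763·0.0000] = 0.0000; exercise value = 0.0000 ≤ continuation, so V_u = 0.0000
Node d (S = 38): continuation = e^(−0.06)·[0.2237·0.0000 + 0.7763·8.9000] = 6.5069; exercise value = 7.0000 > continuation, so V_d = 7.0000 (exercise)
Node 0 (S = 40): continuation = e^(−0.06)·[0.2237·0.0000 + 0.7763·7.0000] = 5.1178; exercise value = 5.0000 ≤ continuation, so V_0 = 5.1178

€5.12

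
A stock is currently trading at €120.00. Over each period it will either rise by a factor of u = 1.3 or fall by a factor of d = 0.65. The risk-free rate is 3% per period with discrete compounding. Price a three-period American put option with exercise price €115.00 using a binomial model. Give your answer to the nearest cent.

€19.52

Risk-neutral probability p = (1 + 0.03 − 0.65)/(1.3 − 0.65) = 0.3800/0.6500 = 0.5846
Terminal stock prices: S_uuu = 263.6, S_uud = 131.8, S_udd = 65.91, S_ddd = 32.95
Terminal payoffs (K − S): max(-148.6, 0) = 0, max(-16.82, 0) = 0, max(49.09, 0) = 49.09, max(82.05, 0) = 82.05
Node uu (S = 202.8): continuation = 1/1.03·[0.5846·0.0000 + 0.4154·0.0000] = 0.0000; exercise value = 0.0000 ≤ continuation, so V_uu = 0.0000
Node ud (S = 101.4): continuation = 1/1.03·[0.5846·0.0000 + 0.4154·49.0900] = 19.7973; exercise value = 13.6000 ≤ continuation, so V_ud = 19.7973
Node dd (S = 50.7): continuation = 1/1.03·[0.5846·49.0900 + 0.4154·82.0450] = 60.9505; exercise value = 64.3000 > continuation, so V_dd = 64.3000 (exercise)
Node u (S = 156): continuation = 1/1.03·[0.5846·0.0000 + 0.4154·19.7973] = 7.9840; exercise value = 0.0000 ≤ continuation, so V_u = 7.9840
Node d (S = 78): continuation = 1/1.03·[0.5846·19.7973 + 0.4154·64.3000] = 37.1680; exercise value = 37.0000 ≤ continuation, so V_d = 37.1680
Node 0 (S = 120): continuation = 1/1.03·[0.5846·7.9840 + 0.4154·37.1680] = 19.5209; exercise value = 0.0000 ≤ continuation, so V_0 = 19.5209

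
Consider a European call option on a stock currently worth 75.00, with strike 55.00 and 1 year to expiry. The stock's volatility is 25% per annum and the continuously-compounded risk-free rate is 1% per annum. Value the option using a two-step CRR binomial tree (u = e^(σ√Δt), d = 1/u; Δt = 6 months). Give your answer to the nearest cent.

21.20

CRR parameters: u = e^(σ√Δt) = e^(0.25·√0.5) = 1.1934, d = 1/u = 0.8380
Per-period rate: rΔt = 0.01·0.5 = 0.005, so R = e^0.005 = 1.0050
Risk-neutral probability p = (e^0.005 − 0.8380)/(1.1934 − 0.8380) = 0.1670/0.3554 = 0.4700
Terminal stock prices: S_uu = 106.8, S_ud = 75, S_dd = 52.66
Terminal payoffs (S − K): max(51.81, 0) = 51.81, max(20, 0) = 20, max(-2.336, 0) = 0
Node u (S = 89.5): V_u = e^(−0.005)·[0.4700·51.8089 + 0.5300·20.0000] = 34.7767
Node d (S = 62.85): V_d = e^(−0.005)·[0.4700·20.0000 + 0.5300·0.0000] = 9.3536
Node 0 (S = 75): V_0 = e^(−0.005)·[0.4700·34.7767 + 0.5300·9.3536] = 21.1968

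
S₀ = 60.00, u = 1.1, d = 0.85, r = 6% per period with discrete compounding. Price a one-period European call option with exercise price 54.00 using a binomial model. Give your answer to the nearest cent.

Risk-neutral probability p = (1 + 0.06 − 0.85)/(1.1 − 0.85) = 0.2100/0.2500 = 0.8400
Terminal stock prices: S_u = 66, S_d = 51
Terminal payoffs (S − K): max(12, 0) = 12, max(-3, 0) = 0
Node 0 (S = 60): V_0 = 1/1.06·[0.8400·12.0000 + 0.1600·0.0000] = 9.5094

9.51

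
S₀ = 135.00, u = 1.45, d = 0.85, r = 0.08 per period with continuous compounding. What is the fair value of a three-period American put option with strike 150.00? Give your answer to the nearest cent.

Risk-neutral probability p = (e^0.08 − 0.85)/(1.45 − 0.85) = 0.2333/0.6000 = 0.3888
Terminal stock prices: S_uuu = 411.6, S_uud = 241.3, S_udd = 141.4, S_ddd = 82.91
Terminal payoffs (K − S): max(-261.6, 0) = 0, max(-91.26, 0) = 0, max(8.571, 0) = 8.571, max(67.09, 0) = 67.09
Node uu (S = 283.8): continuation = e^(−0.08)·[0.3888·0.0000 + 0.6112·0.0000] = 0.0000; exercise value = 0.0000 ≤ continuation, so V_uu = 0.0000
Node ud (S = 166.4): continuation = e^(−0.08)·[0.3888·0.0000 + 0.6112·8.5706] = 4.8355; exercise value = 0.0000 ≤ continuation, so V_ud = 4.8355
Node dd (S = 97.54): continuation = e^(−0.08)·[0.3888·8.5706 + 0.6112·67.0931] = 40.9300; exercise value = 52.4625 > continuation, so V_dd = 52.4625 (exercise)
Node u (S = 195.8): continuation = e^(−0.08)·[0.3888·0.0000 + 0.6112·4.8355] = 2.7282; exercise value = 0.0000 ≤ continuation, so V_u = 2.7282
Node d (S = 114.8): continuation = e^(−0.08)·[0.3888·4.8355 + 0.6112·52.4625] = 31.3348; exercise value = 35.2500 > continuation, so V_d = 35.2500 (exercise)
Node 0 (S = 135): continuation = e^(−0.08)·[0.3888·2.7282 + 0.6112·35.2500] = 20.8672; exercise value = 15.0000 ≤ continuation, so V_0 = 20.8672

20.87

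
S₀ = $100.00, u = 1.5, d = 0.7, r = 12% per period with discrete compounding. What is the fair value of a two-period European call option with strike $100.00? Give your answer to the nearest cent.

Risk-neutral probability p = (1 + 0.12 − 0.7)/(1.5 − 0.7) = 0.4200/0.8000 = 0.5250
Terminal stock prices: S_uu = 225, S_ud = 105, S_dd = 49
Terminal payoffs (S − K): max(125, 0) = 125, max(5, 0) = 5, max(-51, 0) = 0
Node u (S = 150): V_u = 1/1.12·[0.5250·125.0000 + 0.4750·5.0000] = 60.7143
Node d (S = 70): V_d = 1/1.12·[0.5250·5.0000 + 0.4750·0.0000] = 2.3438
Node 0 (S = 100): V_0 = 1/1.12·[0.5250·60.7143 + 0.4750·2.3438] = 29.4538

$29.45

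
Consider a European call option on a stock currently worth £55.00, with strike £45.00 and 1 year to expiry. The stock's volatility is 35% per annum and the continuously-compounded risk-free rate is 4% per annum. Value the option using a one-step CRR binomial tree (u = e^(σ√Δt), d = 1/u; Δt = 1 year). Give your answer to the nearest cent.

CRR parameters: u = e^(σ√Δt) = e^(0.35·√1) = 1.4191, d = 1/u = 0.7047
Per-period rate: rΔt = 0.04·1 = 0.04, so R = e^0.04 = 1.0408
Risk-neutral probability p = (e^0.04 − 0.7047)/(1.4191 − 0.7047) = 0.3361/0.7144 = 0.4705
Terminal stock prices: S_u = 78.05, S_d = 38.76
Terminal payoffs (S − K): max(33.05, 0) = 33.05, max(-6.242, 0) = 0
Node 0 (S = 55): V_0 = e^(−0.04)·[0.4705·33.0487 + 0.5295·0.0000] = 14.9400

£14.94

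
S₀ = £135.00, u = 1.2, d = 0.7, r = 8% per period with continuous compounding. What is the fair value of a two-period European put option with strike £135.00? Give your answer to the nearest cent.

£9.78

Risk-neutral probability p = (e^0.08 − 0.7)/(1.2 − 0.7) = 0.3833/0.5000 = 0.7666
Terminal stock prices: S_uu = 194.4, S_ud = 113.4, S_dd = 66.15
Terminal payoffs (K − S): max(-59.4, 0) = 0, max(21.6, 0) = 21.6, max(68.85, 0) = 68.85
Node u (S = 162): V_u = e^(−0.08)·[0.7666·0.0000 + 0.2334·21.6000] = 4.6544
Node d (S = 94.5): V_d = e^(−0.08)·[0.7666·21.6000 + 0.2334·68.8500] = 30.1207
Node 0 (S = 135): V_0 = e^(−0.08)·[0.7666·4.6544 + 0.2334·30.1207] = 9.7840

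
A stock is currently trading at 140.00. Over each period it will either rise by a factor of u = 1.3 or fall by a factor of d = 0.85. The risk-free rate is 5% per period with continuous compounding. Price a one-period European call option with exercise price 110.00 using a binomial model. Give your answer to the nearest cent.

Risk-neutral probability p = (e^0.05 − 0.85)/(1.3 − 0.85) = 0.2013/0.4500 = 0.4473
Terminal stock prices: S_u = 182, S_d = 119
Terminal payoffs (S − K): max(72, 0) = 72, max(9, 0) = 9
Node 0 (S = 140): V_0 = e^(−0.05)·[0.4473·72.0000 + 0.5527·9.0000] = 35.3648

35.36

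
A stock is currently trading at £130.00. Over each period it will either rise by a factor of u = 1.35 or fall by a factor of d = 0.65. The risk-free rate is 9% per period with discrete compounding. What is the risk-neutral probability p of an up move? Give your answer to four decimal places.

Risk-neutral probability p = (1 + 0.09 − 0.65)/(1.35 − 0.65) = 0.4400/0.7000 = 0.6286

p = 0.6286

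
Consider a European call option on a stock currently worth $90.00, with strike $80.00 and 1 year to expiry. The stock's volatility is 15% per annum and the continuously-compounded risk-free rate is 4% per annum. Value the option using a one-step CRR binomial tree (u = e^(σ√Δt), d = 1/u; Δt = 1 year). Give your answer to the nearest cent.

CRR parameters: u = e^(σ√Δt) = e^(0.15·√1) = 1.1618, d = 1/u = 0.8607
Per-period rate: rΔt = 0.04·1 = 0.04, so R = e^0.04 = 1.0408
Risk-neutral probability p = (e^0.04 − 0.8607)/(1.1618 − 0.8607) = 0.1801/0.3011 = 0.5981
Terminal stock prices: S_u = 104.6, S_d = 77.46
Terminal payoffs (S − K): max(24.57, 0) = 24.57, max(-2.536, 0) = 0
Node 0 (S = 90): V_0 = e^(−0.04)·[0.5981·24.5651 + 0.4019·0.0000] = 14.1162

$14.12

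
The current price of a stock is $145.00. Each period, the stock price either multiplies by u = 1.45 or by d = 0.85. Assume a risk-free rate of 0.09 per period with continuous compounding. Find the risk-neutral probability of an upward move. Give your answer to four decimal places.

Risk-neutral probability p = (e^0.09 − 0.85)/(1.45 − 0.85) = 0.2442/0.6000 = 0.4070

p = 0.4070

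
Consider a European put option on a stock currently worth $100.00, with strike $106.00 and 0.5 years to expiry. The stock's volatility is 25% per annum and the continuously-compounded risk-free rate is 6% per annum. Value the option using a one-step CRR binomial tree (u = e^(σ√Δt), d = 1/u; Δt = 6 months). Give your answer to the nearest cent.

CRR parameters: u = e^(σ√Δt) = e^(0.25·√0.5) = 1.1934, d = 1/u = 0.8380
Per-period rate: rΔt = 0.06·0.5 = 0.03, so R = e^0.03 = 1.0305
Risk-neutral probability p = (e^0.03 − 0.8380)/(1.1934 − 0.8380) = 0.1925/0.3554 = 0.5416
Terminal stock prices: S_u = 119.3, S_d = 83.8
Terminal payoffs (K − S): max(-13.34, 0) = 0, max(22.2, 0) = 22.2
Node 0 (S = 100): V_0 = e^(−0.03)·[0.5416·0.0000 + 0.4584·22.2033] = 9.8769

$9.88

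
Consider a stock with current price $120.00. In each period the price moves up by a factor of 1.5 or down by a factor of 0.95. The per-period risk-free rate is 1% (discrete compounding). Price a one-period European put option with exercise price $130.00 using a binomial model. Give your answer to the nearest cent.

$14.11

Risk-neutral probability p = (1 + 0.01 − 0.95)/(1.5 − 0.95) = 0.0600/0.5500 = 0.1091
Terminal stock prices: S_u = 180, S_d = 114
Terminal payoffs (K − S): max(-50, 0) = 0, max(16, 0) = 16
Node 0 (S = 120): V_0 = 1/1.01·[0.1091·0.0000 + 0.8909·16.0000] = 14.1134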